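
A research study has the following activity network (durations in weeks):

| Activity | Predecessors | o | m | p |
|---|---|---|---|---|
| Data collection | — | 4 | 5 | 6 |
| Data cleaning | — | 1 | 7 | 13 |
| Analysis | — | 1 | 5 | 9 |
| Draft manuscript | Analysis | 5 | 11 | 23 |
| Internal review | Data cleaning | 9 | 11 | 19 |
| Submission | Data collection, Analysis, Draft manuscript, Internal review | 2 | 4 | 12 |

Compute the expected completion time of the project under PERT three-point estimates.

te_Data collection = (4 + 4·5 + 6)/6 = 30/6 = 5
te_Data cleaning = (1 + 4·7 + 13)/6 = 42/6 = 7
te_Analysis = (1 + 4·5 + 9)/6 = 30/6 = 5
te_Draft manuscript = (5 + 4·11 + 23)/6 = 72/6 = 12
te_Internal review = (9 + 4·11 + 19)/6 = 72/6 = 12
te_Submission = (2 + 4·4 + 12)/6 = 30/6 = 5

Forward pass:
ES_Data collection = 0; EF_Data collection = 5
ES_Data cleaning = 0; EF_Data cleaning = 7
ES_Analysis = 0; EF_Analysis = 5
ES_Draft manuscript = 5; EF_Draft manuscript = 5+12 = 17
ES_Internal review = 7; EF_Internal review = 7+12 = 19
ES_Submission = max(EF_Data collection=5, EF_Analysis=5, EF_Draft manuscript=17, EF_Internal review=19) = 19; EF_Submission = 19+5 = 24
Expected project duration μ = 24 weeks. Critical path: Data cleaning → Internal review → Submission.

24 weeks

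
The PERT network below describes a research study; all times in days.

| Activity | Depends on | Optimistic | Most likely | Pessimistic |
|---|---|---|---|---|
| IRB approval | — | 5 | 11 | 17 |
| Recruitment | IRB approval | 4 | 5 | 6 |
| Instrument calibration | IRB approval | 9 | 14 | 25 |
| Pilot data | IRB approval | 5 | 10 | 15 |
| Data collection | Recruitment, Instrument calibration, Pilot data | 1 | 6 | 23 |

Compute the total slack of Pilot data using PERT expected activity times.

te_IRB approval = (5 + 4·11 + 17)/6 = 66/6 = 11
te_Recruitment = (4 + 4·5 + 6)/6 = 30/6 = 5
te_Instrument calibration = (9 + 4·14 + 25)/6 = 90/6 = 15
te_Pilot data = (5 + 4·10 + 15)/6 = 60/6 = 10
te_Data collection = (1 + 4·6 + 23)/6 = 48/6 = 8

Forward pass:
ES_IRB approval = 0; EF_IRB approval = 11
ES_Recruitment = 11; EF_Recruitment = 11+5 = 16
ES_Instrument calibration = 11; EF_Instrument calibration = 11+15 = 26
ES_Pilot data = 11; EF_Pilot data = 11+10 = 21
ES_Data collection = max(EF_Recruitment=16, EF_Instrument calibration=26, EF_Pilot data=21) = 26; EF_Data collection = 26+8 = 34
Expected project duration μ = 34 days. Critical path: IRB approval → Instrument calibration → Data collection.

Backward pass:
LF_Data collection = 34; LS_Data collection = 34−8 = 26
LF_Pilot data = LS_Data collection = 26; LS_Pilot data = 26−10 = 16
LF_Instrument calibration = LS_Data collection = 26; LS_Instrument calibration = 26−15 = 11
LF_Recruitment = LS_Data collection = 26; LS_Recruitment = 26−5 = 21
LF_IRB approval = min(LS_Recruitment=21, LS_Instrument calibration=11, LS_Pilot data=16) = 11; LS_IRB approval = 11−11 = 0
Slack_Pilot data = LS_Pilot data − ES_Pilot data = 16 − 11 = 5

5 days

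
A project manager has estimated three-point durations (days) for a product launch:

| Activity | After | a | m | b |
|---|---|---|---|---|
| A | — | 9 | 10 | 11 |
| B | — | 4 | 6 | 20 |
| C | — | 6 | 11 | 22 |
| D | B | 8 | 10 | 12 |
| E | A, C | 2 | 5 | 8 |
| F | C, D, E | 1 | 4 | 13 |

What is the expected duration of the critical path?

23 days

te_A = (9 + 4·10 + 11)/6 = 60/6 = 10
te_B = (4 + 4·6 + 20)/6 = 48/6 = 8
te_C = (6 + 4·11 + 22)/6 = 72/6 = 12
te_D = (8 + 4·10 + 12)/6 = 60/6 = 10
te_E = (2 + 4·5 + 8)/6 = 30/6 = 5
te_F = (1 + 4·4 + 13)/6 = 30/6 = 5

Forward pass:
ES_A = 0; EF_A = 10
ES_B = 0; EF_B = 8
ES_C = 0; EF_C = 12
ES_D = 8; EF_D = 8+10 = 18
ES_E = max(EF_A=10, EF_C=12) = 12; EF_E = 12+5 = 17
ES_F = max(EF_C=12, EF_D=18, EF_E=17) = 18; EF_F = 18+5 = 23
Expected project duration μ = 23 days. Critical path: B → D → F.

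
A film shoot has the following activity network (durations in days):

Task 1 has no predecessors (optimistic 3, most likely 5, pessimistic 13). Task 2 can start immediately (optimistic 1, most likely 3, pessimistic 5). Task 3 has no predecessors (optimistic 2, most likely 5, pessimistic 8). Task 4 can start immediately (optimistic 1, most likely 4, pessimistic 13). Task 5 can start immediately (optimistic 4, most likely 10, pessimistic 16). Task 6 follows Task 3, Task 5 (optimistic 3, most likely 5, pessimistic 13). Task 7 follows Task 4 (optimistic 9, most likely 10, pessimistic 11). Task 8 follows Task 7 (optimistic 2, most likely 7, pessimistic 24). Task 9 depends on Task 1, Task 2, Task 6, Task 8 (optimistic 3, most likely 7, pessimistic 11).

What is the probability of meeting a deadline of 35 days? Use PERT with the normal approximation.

0.819

te_Task 1 = (3 + 4·5 + 13)/6 = 36/6 = 6; σ²_Task 1 = ((13−3)/6)² = 2.778
te_Task 2 = (1 + 4·3 + 5)/6 = 18/6 = 3; σ²_Task 2 = ((5−1)/6)² = 0.444
te_Task 3 = (2 + 4·5 + 8)/6 = 30/6 = 5; σ²_Task 3 = ((8−2)/6)² = 1.000
te_Task 4 = (1 + 4·4 + 13)/6 = 30/6 = 5; σ²_Task 4 = ((13−1)/6)² = 4.000
te_Task 5 = (4 + 4·10 + 16)/6 = 60/6 = 10; σ²_Task 5 = ((16−4)/6)² = 4.000
te_Task 6 = (3 + 4·5 + 13)/6 = 36/6 = 6; σ²_Task 6 = ((13−3)/6)² = 2.778
te_Task 7 = (9 + 4·10 + 11)/6 = 60/6 = 10; σ²_Task 7 = ((11−9)/6)² = 0.111
te_Task 8 = (2 + 4·7 + 24)/6 = 54/6 = 9; σ²_Task 8 = ((24−2)/6)² = 13.444
te_Task 9 = (3 + 4·7 + 11)/6 = 42/6 = 7; σ²_Task 9 = ((11−3)/6)² = 1.778

Forward pass:
ES_Task 1 = 0; EF_Task 1 = 6
ES_Task 2 = 0; EF_Task 2 = 3
ES_Task 3 = 0; EF_Task 3 = 5
ES_Task 4 = 0; EF_Task 4 = 5
ES_Task 5 = 0; EF_Task 5 = 10
ES_Task 6 = max(EF_Task 3=5, EF_Task 5=10) = 10; EF_Task 6 = 10+6 = 16
ES_Task 7 = 5; EF_Task 7 = 5+10 = 15
ES_Task 8 = 15; EF_Task 8 = 15+9 = 24
ES_Task 9 = max(EF_Task 1=6, EF_Task 2=3, EF_Task 6=16, EF_Task 8=24) = 24; EF_Task 9 = 24+7 = 31
Expected project duration μ = 31 days. Critical path: Task 4 → Task 7 → Task 8 → Task 9.

Variance along critical path = 4.000 + 0.111 + 13.444 + 1.778 = 19.333; σ = √19.333 = 4.397 days.
Z = (35 − 31) / 4.397 = 0.910
P(T ≤ 35) = Φ(0.910) ≈ 0.819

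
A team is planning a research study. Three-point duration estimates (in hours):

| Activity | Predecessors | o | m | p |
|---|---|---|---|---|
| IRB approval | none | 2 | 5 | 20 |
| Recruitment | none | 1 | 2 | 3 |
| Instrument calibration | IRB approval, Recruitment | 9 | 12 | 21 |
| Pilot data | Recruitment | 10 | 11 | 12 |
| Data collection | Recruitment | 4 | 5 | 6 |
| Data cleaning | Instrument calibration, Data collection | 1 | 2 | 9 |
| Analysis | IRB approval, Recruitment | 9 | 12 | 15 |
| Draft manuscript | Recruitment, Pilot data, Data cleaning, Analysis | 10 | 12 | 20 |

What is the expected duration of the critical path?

te_IRB approval = (2 + 4·5 + 20)/6 = 42/6 = 7
te_Recruitment = (1 + 4·2 + 3)/6 = 12/6 = 2
te_Instrument calibration = (9 + 4·12 + 21)/6 = 78/6 = 13
te_Pilot data = (10 + 4·11 + 12)/6 = 66/6 = 11
te_Data collection = (4 + 4·5 + 6)/6 = 30/6 = 5
te_Data cleaning = (1 + 4·2 + 9)/6 = 18/6 = 3
te_Analysis = (9 + 4·12 + 15)/6 = 72/6 = 12
te_Draft manuscript = (10 + 4·12 + 20)/6 = 78/6 = 13

Forward pass:
ES_IRB approval = 0; EF_IRB approval = 7
ES_Recruitment = 0; EF_Recruitment = 2
ES_Instrument calibration = max(EF_IRB approval=7, EF_Recruitment=2) = 7; EF_Instrument calibration = 7+13 = 20
ES_Pilot data = 2; EF_Pilot data = 2+11 = 13
ES_Data collection = 2; EF_Data collection = 2+5 = 7
ES_Data cleaning = max(EF_Instrument calibration=20, EF_Data collection=7) = 20; EF_Data cleaning = 20+3 = 23
ES_Analysis = max(EF_IRB approval=7, EF_Recruitment=2) = 7; EF_Analysis = 7+12 = 19
ES_Draft manuscript = max(EF_Recruitment=2, EF_Pilot data=13, EF_Data cleaning=23, EF_Analysis=19) = 23; EF_Draft manuscript = 23+13 = 36
Expected project duration μ = 36 hours. Critical path: IRB approval → Instrument calibration → Data cleaning → Draft manuscript.

36 hours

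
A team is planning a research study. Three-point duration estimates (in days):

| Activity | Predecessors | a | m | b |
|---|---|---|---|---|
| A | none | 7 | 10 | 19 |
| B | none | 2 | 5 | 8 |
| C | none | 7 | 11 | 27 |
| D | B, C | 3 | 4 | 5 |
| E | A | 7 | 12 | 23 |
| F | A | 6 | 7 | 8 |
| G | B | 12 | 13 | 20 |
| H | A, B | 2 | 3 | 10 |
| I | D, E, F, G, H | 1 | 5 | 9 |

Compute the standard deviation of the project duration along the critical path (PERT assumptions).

3.59 days

te_A = (7 + 4·10 + 19)/6 = 66/6 = 11; σ²_A = ((19−7)/6)² = 4.000
te_B = (2 + 4·5 + 8)/6 = 30/6 = 5; σ²_B = ((8−2)/6)² = 1.000
te_C = (7 + 4·11 + 27)/6 = 78/6 = 13; σ²_C = ((27−7)/6)² = 11.111
te_D = (3 + 4·4 + 5)/6 = 24/6 = 4; σ²_D = ((5−3)/6)² = 0.111
te_E = (7 + 4·12 + 23)/6 = 78/6 = 13; σ²_E = ((23−7)/6)² = 7.111
te_F = (6 + 4·7 + 8)/6 = 42/6 = 7; σ²_F = ((8−6)/6)² = 0.111
te_G = (12 + 4·13 + 20)/6 = 84/6 = 14; σ²_G = ((20−12)/6)² = 1.778
te_H = (2 + 4·3 + 10)/6 = 24/6 = 4; σ²_H = ((10−2)/6)² = 1.778
te_I = (1 + 4·5 + 9)/6 = 30/6 = 5; σ²_I = ((9−1)/6)² = 1.778

Forward pass:
ES_A = 0; EF_A = 11
ES_B = 0; EF_B = 5
ES_C = 0; EF_C = 13
ES_D = max(EF_B=5, EF_C=13) = 13; EF_D = 13+4 = 17
ES_E = 11; EF_E = 11+13 = 24
ES_F = 11; EF_F = 11+7 = 18
ES_G = 5; EF_G = 5+14 = 19
ES_H = max(EF_A=11, EF_B=5) = 11; EF_H = 11+4 = 15
ES_I = max(EF_D=17, EF_E=24, EF_F=18, EF_G=19, EF_H=15) = 24; EF_I = 24+5 = 29
Expected project duration μ = 29 days. Critical path: A → E → I.

Variance along critical path = 4.000 + 7.111 + 1.778 = 12.889
σ = √12.889 = 3.590 days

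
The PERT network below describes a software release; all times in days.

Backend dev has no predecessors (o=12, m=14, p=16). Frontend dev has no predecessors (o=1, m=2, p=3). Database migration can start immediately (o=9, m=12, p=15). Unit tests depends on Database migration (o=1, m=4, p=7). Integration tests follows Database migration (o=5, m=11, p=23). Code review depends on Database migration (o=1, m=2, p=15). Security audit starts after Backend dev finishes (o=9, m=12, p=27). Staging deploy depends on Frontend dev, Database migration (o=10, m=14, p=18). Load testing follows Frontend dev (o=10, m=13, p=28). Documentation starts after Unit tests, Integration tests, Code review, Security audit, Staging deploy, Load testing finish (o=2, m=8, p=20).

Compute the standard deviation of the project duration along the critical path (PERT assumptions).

4.29 days

te_Backend dev = (12 + 4·14 + 16)/6 = 84/6 = 14; σ²_Backend dev = ((16−12)/6)² = 0.444
te_Frontend dev = (1 + 4·2 + 3)/6 = 12/6 = 2; σ²_Frontend dev = ((3−1)/6)² = 0.111
te_Database migration = (9 + 4·12 + 15)/6 = 72/6 = 12; σ²_Database migration = ((15−9)/6)² = 1.000
te_Unit tests = (1 + 4·4 + 7)/6 = 24/6 = 4; σ²_Unit tests = ((7−1)/6)² = 1.000
te_Integration tests = (5 + 4·11 + 23)/6 = 72/6 = 12; σ²_Integration tests = ((23−5)/6)² = 9.000
te_Code review = (1 + 4·2 + 15)/6 = 24/6 = 4; σ²_Code review = ((15−1)/6)² = 5.444
te_Security audit = (9 + 4·12 + 27)/6 = 84/6 = 14; σ²_Security audit = ((27−9)/6)² = 9.000
te_Staging deploy = (10 + 4·14 + 18)/6 = 84/6 = 14; σ²_Staging deploy = ((18−10)/6)² = 1.778
te_Load testing = (10 + 4·13 + 28)/6 = 90/6 = 15; σ²_Load testing = ((28−10)/6)² = 9.000
te_Documentation = (2 + 4·8 + 20)/6 = 54/6 = 9; σ²_Documentation = ((20−2)/6)² = 9.000

Forward pass:
ES_Backend dev = 0; EF_Backend dev = 14
ES_Frontend dev = 0; EF_Frontend dev = 2
ES_Database migration = 0; EF_Database migration = 12
ES_Unit tests = 12; EF_Unit tests = 12+4 = 16
ES_Integration tests = 12; EF_Integration tests = 12+12 = 24
ES_Code review = 12; EF_Code review = 12+4 = 16
ES_Security audit = 14; EF_Security audit = 14+14 = 28
ES_Staging deploy = max(EF_Frontend dev=2, EF_Database migration=12) = 12; EF_Staging deploy = 12+14 = 26
ES_Load testing = 2; EF_Load testing = 2+15 = 17
ES_Documentation = max(EF_Unit tests=16, EF_Integration tests=24, EF_Code review=16, EF_Security audit=28, EF_Staging deploy=26, EF_Load testing=17) = 28; EF_Documentation = 28+9 = 37
Expected project duration μ = 37 days. Critical path: Backend dev → Security audit → Documentation.

Variance along critical path = 0.444 + 9.000 + 9.000 = 18.444
σ = √18.444 = 4.295 days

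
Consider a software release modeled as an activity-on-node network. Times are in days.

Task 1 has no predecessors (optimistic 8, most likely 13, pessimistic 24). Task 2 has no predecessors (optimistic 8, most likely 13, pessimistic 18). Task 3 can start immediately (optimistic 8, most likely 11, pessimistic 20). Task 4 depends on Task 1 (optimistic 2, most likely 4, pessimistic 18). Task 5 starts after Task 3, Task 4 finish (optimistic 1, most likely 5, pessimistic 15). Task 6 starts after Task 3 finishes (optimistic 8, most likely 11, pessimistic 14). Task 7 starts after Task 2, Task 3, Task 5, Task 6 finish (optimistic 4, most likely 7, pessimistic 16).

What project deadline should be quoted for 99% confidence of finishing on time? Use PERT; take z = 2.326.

te_Task 1 = (8 + 4·13 + 24)/6 = 84/6 = 14; σ²_Task 1 = ((24−8)/6)² = 7.111
te_Task 2 = (8 + 4·13 + 18)/6 = 78/6 = 13; σ²_Task 2 = ((18−8)/6)² = 2.778
te_Task 3 = (8 + 4·11 + 20)/6 = 72/6 = 12; σ²_Task 3 = ((20−8)/6)² = 4.000
te_Task 4 = (2 + 4·4 + 18)/6 = 36/6 = 6; σ²_Task 4 = ((18−2)/6)² = 7.111
te_Task 5 = (1 + 4·5 + 15)/6 = 36/6 = 6; σ²_Task 5 = ((15−1)/6)² = 5.444
te_Task 6 = (8 + 4·11 + 14)/6 = 66/6 = 11; σ²_Task 6 = ((14−8)/6)² = 1.000
te_Task 7 = (4 + 4·7 + 16)/6 = 48/6 = 8; σ²_Task 7 = ((16−4)/6)² = 4.000

Forward pass:
ES_Task 1 = 0; EF_Task 1 = 14
ES_Task 2 = 0; EF_Task 2 = 13
ES_Task 3 = 0; EF_Task 3 = 12
ES_Task 4 = 14; EF_Task 4 = 14+6 = 20
ES_Task 5 = max(EF_Task 3=12, EF_Task 4=20) = 20; EF_Task 5 = 20+6 = 26
ES_Task 6 = 12; EF_Task 6 = 12+11 = 23
ES_Task 7 = max(EF_Task 2=13, EF_Task 3=12, EF_Task 5=26, EF_Task 6=23) = 26; EF_Task 7 = 26+8 = 34
Expected project duration μ = 34 days. Critical path: Task 1 → Task 4 → Task 5 → Task 7.

Variance along critical path = 7.111 + 7.111 + 5.444 + 4.000 = 23.667; σ = 4.865 days.
D = μ + z·σ = 34 + 2.326·4.865 = 45.3 days

45.3 days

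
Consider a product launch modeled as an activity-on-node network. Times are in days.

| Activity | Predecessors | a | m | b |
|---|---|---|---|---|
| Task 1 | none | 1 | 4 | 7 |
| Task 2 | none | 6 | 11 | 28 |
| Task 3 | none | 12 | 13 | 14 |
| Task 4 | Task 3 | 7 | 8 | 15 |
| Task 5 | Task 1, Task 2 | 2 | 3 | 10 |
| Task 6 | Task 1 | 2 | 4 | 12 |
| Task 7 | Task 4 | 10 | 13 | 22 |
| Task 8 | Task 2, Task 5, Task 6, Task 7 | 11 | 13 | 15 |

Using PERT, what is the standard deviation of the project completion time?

2.52 days

te_Task 1 = (1 + 4·4 + 7)/6 = 24/6 = 4; σ²_Task 1 = ((7−1)/6)² = 1.000
te_Task 2 = (6 + 4·11 + 28)/6 = 78/6 = 13; σ²_Task 2 = ((28−6)/6)² = 13.444
te_Task 3 = (12 + 4·13 + 14)/6 = 78/6 = 13; σ²_Task 3 = ((14−12)/6)² = 0.111
te_Task 4 = (7 + 4·8 + 15)/6 = 54/6 = 9; σ²_Task 4 = ((15−7)/6)² = 1.778
te_Task 5 = (2 + 4·3 + 10)/6 = 24/6 = 4; σ²_Task 5 = ((10−2)/6)² = 1.778
te_Task 6 = (2 + 4·4 + 12)/6 = 30/6 = 5; σ²_Task 6 = ((12−2)/6)² = 2.778
te_Task 7 = (10 + 4·13 + 22)/6 = 84/6 = 14; σ²_Task 7 = ((22−10)/6)² = 4.000
te_Task 8 = (11 + 4·13 + 15)/6 = 78/6 = 13; σ²_Task 8 = ((15−11)/6)² = 0.444

Forward pass:
ES_Task 1 = 0; EF_Task 1 = 4
ES_Task 2 = 0; EF_Task 2 = 13
ES_Task 3 = 0; EF_Task 3 = 13
ES_Task 4 = 13; EF_Task 4 = 13+9 = 22
ES_Task 5 = max(EF_Task 1=4, EF_Task 2=13) = 13; EF_Task 5 = 13+4 = 17
ES_Task 6 = 4; EF_Task 6 = 4+5 = 9
ES_Task 7 = 22; EF_Task 7 = 22+14 = 36
ES_Task 8 = max(EF_Task 2=13, EF_Task 5=17, EF_Task 6=9, EF_Task 7=36) = 36; EF_Task 8 = 36+13 = 49
Expected project duration μ = 49 days. Critical path: Task 3 → Task 4 → Task 7 → Task 8.

Variance along critical path = 0.111 + 1.778 + 4.000 + 0.444 = 6.333
σ = √6.333 = 2.517 days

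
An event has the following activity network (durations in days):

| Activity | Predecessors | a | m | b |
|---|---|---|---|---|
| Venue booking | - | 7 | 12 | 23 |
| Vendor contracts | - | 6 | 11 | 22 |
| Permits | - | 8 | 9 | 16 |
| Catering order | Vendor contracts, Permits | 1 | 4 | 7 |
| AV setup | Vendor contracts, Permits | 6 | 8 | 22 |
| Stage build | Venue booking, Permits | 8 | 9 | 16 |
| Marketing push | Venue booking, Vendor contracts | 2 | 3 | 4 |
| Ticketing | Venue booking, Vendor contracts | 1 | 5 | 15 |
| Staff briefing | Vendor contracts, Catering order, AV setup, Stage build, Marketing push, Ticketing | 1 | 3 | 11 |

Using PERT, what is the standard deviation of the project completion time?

3.42 days

te_Venue booking = (7 + 4·12 + 23)/6 = 78/6 = 13; σ²_Venue booking = ((23−7)/6)² = 7.111
te_Vendor contracts = (6 + 4·11 + 22)/6 = 72/6 = 12; σ²_Vendor contracts = ((22−6)/6)² = 7.111
te_Permits = (8 + 4·9 + 16)/6 = 60/6 = 10; σ²_Permits = ((16−8)/6)² = 1.778
te_Catering order = (1 + 4·4 + 7)/6 = 24/6 = 4; σ²_Catering order = ((7−1)/6)² = 1.000
te_AV setup = (6 + 4·8 + 22)/6 = 60/6 = 10; σ²_AV setup = ((22−6)/6)² = 7.111
te_Stage build = (8 + 4·9 + 16)/6 = 60/6 = 10; σ²_Stage build = ((16−8)/6)² = 1.778
te_Marketing push = (2 + 4·3 + 4)/6 = 18/6 = 3; σ²_Marketing push = ((4−2)/6)² = 0.111
te_Ticketing = (1 + 4·5 + 15)/6 = 36/6 = 6; σ²_Ticketing = ((15−1)/6)² = 5.444
te_Staff briefing = (1 + 4·3 + 11)/6 = 24/6 = 4; σ²_Staff briefing = ((11−1)/6)² = 2.778

Forward pass:
ES_Venue booking = 0; EF_Venue booking = 13
ES_Vendor contracts = 0; EF_Vendor contracts = 12
ES_Permits = 0; EF_Permits = 10
ES_Catering order = max(EF_Vendor contracts=12, EF_Permits=10) = 12; EF_Catering order = 12+4 = 16
ES_AV setup = max(EF_Vendor contracts=12, EF_Permits=10) = 12; EF_AV setup = 12+10 = 22
ES_Stage build = max(EF_Venue booking=13, EF_Permits=10) = 13; EF_Stage build = 13+10 = 23
ES_Marketing push = max(EF_Venue booking=13, EF_Vendor contracts=12) = 13; EF_Marketing push = 13+3 = 16
ES_Ticketing = max(EF_Venue booking=13, EF_Vendor contracts=12) = 13; EF_Ticketing = 13+6 = 19
ES_Staff briefing = max(EF_Vendor contracts=12, EF_Catering order=16, EF_AV setup=22, EF_Stage build=23, EF_Marketing push=16, EF_Ticketing=19) = 23; EF_Staff briefing = 23+4 = 27
Expected project duration μ = 27 days. Critical path: Venue booking → Stage build → Staff briefing.

Variance along critical path = 7.111 + 1.778 + 2.778 = 11.667
σ = √11.667 = 3.416 days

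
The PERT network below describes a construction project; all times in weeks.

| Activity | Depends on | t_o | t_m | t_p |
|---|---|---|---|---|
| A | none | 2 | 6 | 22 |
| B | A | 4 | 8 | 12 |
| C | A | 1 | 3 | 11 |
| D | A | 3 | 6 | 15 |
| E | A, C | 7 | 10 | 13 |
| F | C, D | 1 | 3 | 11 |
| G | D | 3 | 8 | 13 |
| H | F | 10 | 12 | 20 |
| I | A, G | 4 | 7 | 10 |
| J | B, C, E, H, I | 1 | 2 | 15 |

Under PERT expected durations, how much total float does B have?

16 weeks

te_A = (2 + 4·6 + 22)/6 = 48/6 = 8
te_B = (4 + 4·8 + 12)/6 = 48/6 = 8
te_C = (1 + 4·3 + 11)/6 = 24/6 = 4
te_D = (3 + 4·6 + 15)/6 = 42/6 = 7
te_E = (7 + 4·10 + 13)/6 = 60/6 = 10
te_F = (1 + 4·3 + 11)/6 = 24/6 = 4
te_G = (3 + 4·8 + 13)/6 = 48/6 = 8
te_H = (10 + 4·12 + 20)/6 = 78/6 = 13
te_I = (4 + 4·7 + 10)/6 = 42/6 = 7
te_J = (1 + 4·2 + 15)/6 = 24/6 = 4

Forward pass:
ES_A = 0; EF_A = 8
ES_B = 8; EF_B = 8+8 = 16
ES_C = 8; EF_C = 8+4 = 12
ES_D = 8; EF_D = 8+7 = 15
ES_E = max(EF_A=8, EF_C=12) = 12; EF_E = 12+10 = 22
ES_F = max(EF_C=12, EF_D=15) = 15; EF_F = 15+4 = 19
ES_G = 15; EF_G = 15+8 = 23
ES_H = 19; EF_H = 19+13 = 32
ES_I = max(EF_A=8, EF_G=23) = 23; EF_I = 23+7 = 30
ES_J = max(EF_B=16, EF_C=12, EF_E=22, EF_H=32, EF_I=30) = 32; EF_J = 32+4 = 36
Expected project duration μ = 36 weeks. Critical path: A → D → F → H → J.

Backward pass:
LF_J = 36; LS_J = 36−4 = 32
LF_I = LS_J = 32; LS_I = 32−7 = 25
LF_H = LS_J = 32; LS_H = 32−13 = 19
LF_G = LS_I = 25; LS_G = 25−8 = 17
LF_F = LS_H = 19; LS_F = 19−4 = 15
LF_E = LS_J = 32; LS_E = 32−10 = 22
LF_D = min(LS_F=15, LS_G=17) = 15; LS_D = 15−7 = 8
LF_C = min(LS_E=22, LS_F=15, LS_J=32) = 15; LS_C = 15−4 = 11
LF_B = LS_J = 32; LS_B = 32−8 = 24
LF_A = min(LS_B=24, LS_C=11, LS_D=8, LS_E=22, LS_I=25) = 8; LS_A = 8−8 = 0
Slack_B = LS_B − ES_B = 24 − 8 = 16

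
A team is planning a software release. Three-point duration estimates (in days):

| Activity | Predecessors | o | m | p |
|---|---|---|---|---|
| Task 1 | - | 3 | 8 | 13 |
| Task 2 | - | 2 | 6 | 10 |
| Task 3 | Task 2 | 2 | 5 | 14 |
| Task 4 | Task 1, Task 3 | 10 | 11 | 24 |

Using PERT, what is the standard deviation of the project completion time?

te_Task 1 = (3 + 4·8 + 13)/6 = 48/6 = 8; σ²_Task 1 = ((13−3)/6)² = 2.778
te_Task 2 = (2 + 4·6 + 10)/6 = 36/6 = 6; σ²_Task 2 = ((10−2)/6)² = 1.778
te_Task 3 = (2 + 4·5 + 14)/6 = 36/6 = 6; σ²_Task 3 = ((14−2)/6)² = 4.000
te_Task 4 = (10 + 4·11 + 24)/6 = 78/6 = 13; σ²_Task 4 = ((24−10)/6)² = 5.444

Forward pass:
ES_Task 1 = 0; EF_Task 1 = 8
ES_Task 2 = 0; EF_Task 2 = 6
ES_Task 3 = 6; EF_Task 3 = 6+6 = 12
ES_Task 4 = max(EF_Task 1=8, EF_Task 3=12) = 12; EF_Task 4 = 12+13 = 25
Expected project duration μ = 25 days. Critical path: Task 2 → Task 3 → Task 4.

Variance along critical path = 1.778 + 4.000 + 5.444 = 11.222
σ = √11.222 = 3.350 days

3.35 days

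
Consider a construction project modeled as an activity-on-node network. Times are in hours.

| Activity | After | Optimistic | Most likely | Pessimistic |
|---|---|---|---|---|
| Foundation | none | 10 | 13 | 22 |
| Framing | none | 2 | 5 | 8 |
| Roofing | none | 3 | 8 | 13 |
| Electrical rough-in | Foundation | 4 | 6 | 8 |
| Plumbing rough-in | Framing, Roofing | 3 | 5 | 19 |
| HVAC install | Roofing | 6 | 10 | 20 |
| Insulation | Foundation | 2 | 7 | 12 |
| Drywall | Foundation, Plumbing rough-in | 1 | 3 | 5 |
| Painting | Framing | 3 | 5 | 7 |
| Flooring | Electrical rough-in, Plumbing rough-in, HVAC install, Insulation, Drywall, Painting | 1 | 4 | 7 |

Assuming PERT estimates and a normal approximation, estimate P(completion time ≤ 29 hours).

0.924

te_Foundation = (10 + 4·13 + 22)/6 = 84/6 = 14; σ²_Foundation = ((22−10)/6)² = 4.000
te_Framing = (2 + 4·5 + 8)/6 = 30/6 = 5; σ²_Framing = ((8−2)/6)² = 1.000
te_Roofing = (3 + 4·8 + 13)/6 = 48/6 = 8; σ²_Roofing = ((13−3)/6)² = 2.778
te_Electrical rough-in = (4 + 4·6 + 8)/6 = 36/6 = 6; σ²_Electrical rough-in = ((8−4)/6)² = 0.444
te_Plumbing rough-in = (3 + 4·5 + 19)/6 = 42/6 = 7; σ²_Plumbing rough-in = ((19−3)/6)² = 7.111
te_HVAC install = (6 + 4·10 + 20)/6 = 66/6 = 11; σ²_HVAC install = ((20−6)/6)² = 5.444
te_Insulation = (2 + 4·7 + 12)/6 = 42/6 = 7; σ²_Insulation = ((12−2)/6)² = 2.778
te_Drywall = (1 + 4·3 + 5)/6 = 18/6 = 3; σ²_Drywall = ((5−1)/6)² = 0.444
te_Painting = (3 + 4·5 + 7)/6 = 30/6 = 5; σ²_Painting = ((7−3)/6)² = 0.444
te_Flooring = (1 + 4·4 + 7)/6 = 24/6 = 4; σ²_Flooring = ((7−1)/6)² = 1.000

Forward pass:
ES_Foundation = 0; EF_Foundation = 14
ES_Framing = 0; EF_Framing = 5
ES_Roofing = 0; EF_Roofing = 8
ES_Electrical rough-in = 14; EF_Electrical rough-in = 14+6 = 20
ES_Plumbing rough-in = max(EF_Framing=5, EF_Roofing=8) = 8; EF_Plumbing rough-in = 8+7 = 15
ES_HVAC install = 8; EF_HVAC install = 8+11 = 19
ES_Insulation = 14; EF_Insulation = 14+7 = 21
ES_Drywall = max(EF_Foundation=14, EF_Plumbing rough-in=15) = 15; EF_Drywall = 15+3 = 18
ES_Painting = 5; EF_Painting = 5+5 = 10
ES_Flooring = max(EF_Electrical rough-in=20, EF_Plumbing rough-in=15, EF_HVAC install=19, EF_Insulation=21, EF_Drywall=18, EF_Painting=10) = 21; EF_Flooring = 21+4 = 25
Expected project duration μ = 25 hours. Critical path: Foundation → Insulation → Flooring.

Variance along critical path = 4.000 + 2.778 + 1.000 = 7.778; σ = √7.778 = 2.789 hours.
Z = (29 − 25) / 2.789 = 1.434
P(T ≤ 29) = Φ(1.434) ≈ 0.924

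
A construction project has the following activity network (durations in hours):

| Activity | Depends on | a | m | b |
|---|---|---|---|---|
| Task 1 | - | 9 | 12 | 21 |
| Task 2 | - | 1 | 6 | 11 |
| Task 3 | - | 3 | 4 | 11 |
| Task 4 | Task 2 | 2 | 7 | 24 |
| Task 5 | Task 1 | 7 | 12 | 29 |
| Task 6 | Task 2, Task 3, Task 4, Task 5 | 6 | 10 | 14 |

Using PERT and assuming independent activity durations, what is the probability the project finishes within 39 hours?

te_Task 1 = (9 + 4·12 + 21)/6 = 78/6 = 13; σ²_Task 1 = ((21−9)/6)² = 4.000
te_Task 2 = (1 + 4·6 + 11)/6 = 36/6 = 6; σ²_Task 2 = ((11−1)/6)² = 2.778
te_Task 3 = (3 + 4·4 + 11)/6 = 30/6 = 5; σ²_Task 3 = ((11−3)/6)² = 1.778
te_Task 4 = (2 + 4·7 + 24)/6 = 54/6 = 9; σ²_Task 4 = ((24−2)/6)² = 13.444
te_Task 5 = (7 + 4·12 + 29)/6 = 84/6 = 14; σ²_Task 5 = ((29−7)/6)² = 13.444
te_Task 6 = (6 + 4·10 + 14)/6 = 60/6 = 10; σ²_Task 6 = ((14−6)/6)² = 1.778

Forward pass:
ES_Task 1 = 0; EF_Task 1 = 13
ES_Task 2 = 0; EF_Task 2 = 6
ES_Task 3 = 0; EF_Task 3 = 5
ES_Task 4 = 6; EF_Task 4 = 6+9 = 15
ES_Task 5 = 13; EF_Task 5 = 13+14 = 27
ES_Task 6 = max(EF_Task 2=6, EF_Task 3=5, EF_Task 4=15, EF_Task 5=27) = 27; EF_Task 6 = 27+10 = 37
Expected project duration μ = 37 hours. Critical path: Task 1 → Task 5 → Task 6.

Variance along critical path = 4.000 + 13.444 + 1.778 = 19.222; σ = √19.222 = 4.384 hours.
Z = (39 − 37) / 4.384 = 0.456
P(T ≤ 39) = Φ(0.456) ≈ 0.676

0.676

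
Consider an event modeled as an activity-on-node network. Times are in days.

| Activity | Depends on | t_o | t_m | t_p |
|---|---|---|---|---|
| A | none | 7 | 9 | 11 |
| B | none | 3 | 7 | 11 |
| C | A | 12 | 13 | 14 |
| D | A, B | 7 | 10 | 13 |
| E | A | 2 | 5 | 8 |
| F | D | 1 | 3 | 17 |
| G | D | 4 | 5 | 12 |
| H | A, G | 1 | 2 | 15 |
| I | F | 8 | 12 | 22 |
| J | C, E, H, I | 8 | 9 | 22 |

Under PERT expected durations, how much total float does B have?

te_A = (7 + 4·9 + 11)/6 = 54/6 = 9
te_B = (3 + 4·7 + 11)/6 = 42/6 = 7
te_C = (12 + 4·13 + 14)/6 = 78/6 = 13
te_D = (7 + 4·10 + 13)/6 = 60/6 = 10
te_E = (2 + 4·5 + 8)/6 = 30/6 = 5
te_F = (1 + 4·3 + 17)/6 = 30/6 = 5
te_G = (4 + 4·5 + 12)/6 = 36/6 = 6
te_H = (1 + 4·2 + 15)/6 = 24/6 = 4
te_I = (8 + 4·12 + 22)/6 = 78/6 = 13
te_J = (8 + 4·9 + 22)/6 = 66/6 = 11

Forward pass:
ES_A = 0; EF_A = 9
ES_B = 0; EF_B = 7
ES_C = 9; EF_C = 9+13 = 22
ES_D = max(EF_A=9, EF_B=7) = 9; EF_D = 9+10 = 19
ES_E = 9; EF_E = 9+5 = 14
ES_F = 19; EF_F = 19+5 = 24
ES_G = 19; EF_G = 19+6 = 25
ES_H = max(EF_A=9, EF_G=25) = 25; EF_H = 25+4 = 29
ES_I = 24; EF_I = 24+13 = 37
ES_J = max(EF_C=22, EF_E=14, EF_H=29, EF_I=37) = 37; EF_J = 37+11 = 48
Expected project duration μ = 48 days. Critical path: A → D → F → I → J.

Backward pass:
LF_J = 48; LS_J = 48−11 = 37
LF_I = LS_J = 37; LS_I = 37−13 = 24
LF_H = LS_J = 37; LS_H = 37−4 = 33
LF_G = LS_H = 33; LS_G = 33−6 = 27
LF_F = LS_I = 24; LS_F = 24−5 = 19
LF_E = LS_J = 37; LS_E = 37−5 = 32
LF_D = min(LS_F=19, LS_G=27) = 19; LS_D = 19−10 = 9
LF_C = LS_J = 37; LS_C = 37−13 = 24
LF_B = LS_D = 9; LS_B = 9−7 = 2
LF_A = min(LS_C=24, LS_D=9, LS_E=32, LS_H=33) = 9; LS_A = 9−9 = 0
Slack_B = LS_B − ES_B = 2 − 0 = 2

2 days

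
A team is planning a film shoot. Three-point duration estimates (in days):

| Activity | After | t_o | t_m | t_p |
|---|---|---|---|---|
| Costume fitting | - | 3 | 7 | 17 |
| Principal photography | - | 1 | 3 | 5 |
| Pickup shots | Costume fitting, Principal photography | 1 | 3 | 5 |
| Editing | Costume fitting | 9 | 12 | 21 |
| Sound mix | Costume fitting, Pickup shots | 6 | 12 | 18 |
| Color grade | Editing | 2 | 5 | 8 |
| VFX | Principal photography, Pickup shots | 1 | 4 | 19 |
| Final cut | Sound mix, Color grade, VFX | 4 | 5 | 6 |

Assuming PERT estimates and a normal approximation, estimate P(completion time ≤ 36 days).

te_Costume fitting = (3 + 4·7 + 17)/6 = 48/6 = 8; σ²_Costume fitting = ((17−3)/6)² = 5.444
te_Principal photography = (1 + 4·3 + 5)/6 = 18/6 = 3; σ²_Principal photography = ((5−1)/6)² = 0.444
te_Pickup shots = (1 + 4·3 + 5)/6 = 18/6 = 3; σ²_Pickup shots = ((5−1)/6)² = 0.444
te_Editing = (9 + 4·12 + 21)/6 = 78/6 = 13; σ²_Editing = ((21−9)/6)² = 4.000
te_Sound mix = (6 + 4·12 + 18)/6 = 72/6 = 12; σ²_Sound mix = ((18−6)/6)² = 4.000
te_Color grade = (2 + 4·5 + 8)/6 = 30/6 = 5; σ²_Color grade = ((8−2)/6)² = 1.000
te_VFX = (1 + 4·4 + 19)/6 = 36/6 = 6; σ²_VFX = ((19−1)/6)² = 9.000
te_Final cut = (4 + 4·5 + 6)/6 = 30/6 = 5; σ²_Final cut = ((6−4)/6)² = 0.111

Forward pass:
ES_Costume fitting = 0; EF_Costume fitting = 8
ES_Principal photography = 0; EF_Principal photography = 3
ES_Pickup shots = max(EF_Costume fitting=8, EF_Principal photography=3) = 8; EF_Pickup shots = 8+3 = 11
ES_Editing = 8; EF_Editing = 8+13 = 21
ES_Sound mix = max(EF_Costume fitting=8, EF_Pickup shots=11) = 11; EF_Sound mix = 11+12 = 23
ES_Color grade = 21; EF_Color grade = 21+5 = 26
ES_VFX = max(EF_Principal photography=3, EF_Pickup shots=11) = 11; EF_VFX = 11+6 = 17
ES_Final cut = max(EF_Sound mix=23, EF_Color grade=26, EF_VFX=17) = 26; EF_Final cut = 26+5 = 31
Expected project duration μ = 31 days. Critical path: Costume fitting → Editing → Color grade → Final cut.

Variance along critical path = 5.444 + 4.000 + 1.000 + 0.111 = 10.556; σ = √10.556 = 3.249 days.
Z = (36 − 31) / 3.249 = 1.539
P(T ≤ 36) = Φ(1.539) ≈ 0.938

0.938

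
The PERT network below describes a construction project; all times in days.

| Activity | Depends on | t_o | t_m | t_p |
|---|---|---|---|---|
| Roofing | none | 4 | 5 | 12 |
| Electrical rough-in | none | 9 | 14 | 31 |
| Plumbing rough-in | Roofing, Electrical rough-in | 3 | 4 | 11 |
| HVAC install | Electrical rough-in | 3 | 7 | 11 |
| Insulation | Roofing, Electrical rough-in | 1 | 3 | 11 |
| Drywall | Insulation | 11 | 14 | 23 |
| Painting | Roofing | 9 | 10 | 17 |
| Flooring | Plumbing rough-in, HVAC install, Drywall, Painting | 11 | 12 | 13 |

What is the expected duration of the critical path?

te_Roofing = (4 + 4·5 + 12)/6 = 36/6 = 6
te_Electrical rough-in = (9 + 4·14 + 31)/6 = 96/6 = 16
te_Plumbing rough-in = (3 + 4·4 + 11)/6 = 30/6 = 5
te_HVAC install = (3 + 4·7 + 11)/6 = 42/6 = 7
te_Insulation = (1 + 4·3 + 11)/6 = 24/6 = 4
te_Drywall = (11 + 4·14 + 23)/6 = 90/6 = 15
te_Painting = (9 + 4·10 + 17)/6 = 66/6 = 11
te_Flooring = (11 + 4·12 + 13)/6 = 72/6 = 12

Forward pass:
ES_Roofing = 0; EF_Roofing = 6
ES_Electrical rough-in = 0; EF_Electrical rough-in = 16
ES_Plumbing rough-in = max(EF_Roofing=6, EF_Electrical rough-in=16) = 16; EF_Plumbing rough-in = 16+5 = 21
ES_HVAC install = 16; EF_HVAC install = 16+7 = 23
ES_Insulation = max(EF_Roofing=6, EF_Electrical rough-in=16) = 16; EF_Insulation = 16+4 = 20
ES_Drywall = 20; EF_Drywall = 20+15 = 35
ES_Painting = 6; EF_Painting = 6+11 = 17
ES_Flooring = max(EF_Plumbing rough-in=21, EF_HVAC install=23, EF_Drywall=35, EF_Painting=17) = 35; EF_Flooring = 35+12 = 47
Expected project duration μ = 47 days. Critical path: Electrical rough-in → Insulation → Drywall → Flooring.

47 days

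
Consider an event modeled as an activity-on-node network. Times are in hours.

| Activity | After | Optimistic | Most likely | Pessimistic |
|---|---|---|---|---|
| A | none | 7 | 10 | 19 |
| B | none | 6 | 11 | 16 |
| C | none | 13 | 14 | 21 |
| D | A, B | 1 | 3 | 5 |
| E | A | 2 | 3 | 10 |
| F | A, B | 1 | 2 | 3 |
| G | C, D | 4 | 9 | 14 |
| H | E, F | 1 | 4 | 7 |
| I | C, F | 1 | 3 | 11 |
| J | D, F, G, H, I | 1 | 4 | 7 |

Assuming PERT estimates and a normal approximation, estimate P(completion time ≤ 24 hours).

0.045

te_A = (7 + 4·10 + 19)/6 = 66/6 = 11; σ²_A = ((19−7)/6)² = 4.000
te_B = (6 + 4·11 + 16)/6 = 66/6 = 11; σ²_B = ((16−6)/6)² = 2.778
te_C = (13 + 4·14 + 21)/6 = 90/6 = 15; σ²_C = ((21−13)/6)² = 1.778
te_D = (1 + 4·3 + 5)/6 = 18/6 = 3; σ²_D = ((5−1)/6)² = 0.444
te_E = (2 + 4·3 + 10)/6 = 24/6 = 4; σ²_E = ((10−2)/6)² = 1.778
te_F = (1 + 4·2 + 3)/6 = 12/6 = 2; σ²_F = ((3−1)/6)² = 0.111
te_G = (4 + 4·9 + 14)/6 = 54/6 = 9; σ²_G = ((14−4)/6)² = 2.778
te_H = (1 + 4·4 + 7)/6 = 24/6 = 4; σ²_H = ((7−1)/6)² = 1.000
te_I = (1 + 4·3 + 11)/6 = 24/6 = 4; σ²_I = ((11−1)/6)² = 2.778
te_J = (1 + 4·4 + 7)/6 = 24/6 = 4; σ²_J = ((7−1)/6)² = 1.000

Forward pass:
ES_A = 0; EF_A = 11
ES_B = 0; EF_B = 11
ES_C = 0; EF_C = 15
ES_D = max(EF_A=11, EF_B=11) = 11; EF_D = 11+3 = 14
ES_E = 11; EF_E = 11+4 = 15
ES_F = max(EF_A=11, EF_B=11) = 11; EF_F = 11+2 = 13
ES_G = max(EF_C=15, EF_D=14) = 15; EF_G = 15+9 = 24
ES_H = max(EF_E=15, EF_F=13) = 15; EF_H = 15+4 = 19
ES_I = max(EF_C=15, EF_F=13) = 15; EF_I = 15+4 = 19
ES_J = max(EF_D=14, EF_F=13, EF_G=24, EF_H=19, EF_I=19) = 24; EF_J = 24+4 = 28
Expected project duration μ = 28 hours. Critical path: C → G → J.

Variance along critical path = 1.778 + 2.778 + 1.000 = 5.556; σ = √5.556 = 2.357 hours.
Z = (24 − 28) / 2.357 = -1.697
P(T ≤ 24) = Φ(-1.697) ≈ 0.045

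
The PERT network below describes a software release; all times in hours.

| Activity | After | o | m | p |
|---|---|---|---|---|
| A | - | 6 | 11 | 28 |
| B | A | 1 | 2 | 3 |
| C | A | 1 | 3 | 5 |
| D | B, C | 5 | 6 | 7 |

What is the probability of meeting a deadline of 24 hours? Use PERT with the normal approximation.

0.704

te_A = (6 + 4·11 + 28)/6 = 78/6 = 13; σ²_A = ((28−6)/6)² = 13.444
te_B = (1 + 4·2 + 3)/6 = 12/6 = 2; σ²_B = ((3−1)/6)² = 0.111
te_C = (1 + 4·3 + 5)/6 = 18/6 = 3; σ²_C = ((5−1)/6)² = 0.444
te_D = (5 + 4·6 + 7)/6 = 36/6 = 6; σ²_D = ((7−5)/6)² = 0.111

Forward pass:
ES_A = 0; EF_A = 13
ES_B = 13; EF_B = 13+2 = 15
ES_C = 13; EF_C = 13+3 = 16
ES_D = max(EF_B=15, EF_C=16) = 16; EF_D = 16+6 = 22
Expected project duration μ = 22 hours. Critical path: A → C → D.

Variance along critical path = 13.444 + 0.444 + 0.111 = 14.000; σ = √14.000 = 3.742 hours.
Z = (24 − 22) / 3.742 = 0.535
P(T ≤ 24) = Φ(0.535) ≈ 0.704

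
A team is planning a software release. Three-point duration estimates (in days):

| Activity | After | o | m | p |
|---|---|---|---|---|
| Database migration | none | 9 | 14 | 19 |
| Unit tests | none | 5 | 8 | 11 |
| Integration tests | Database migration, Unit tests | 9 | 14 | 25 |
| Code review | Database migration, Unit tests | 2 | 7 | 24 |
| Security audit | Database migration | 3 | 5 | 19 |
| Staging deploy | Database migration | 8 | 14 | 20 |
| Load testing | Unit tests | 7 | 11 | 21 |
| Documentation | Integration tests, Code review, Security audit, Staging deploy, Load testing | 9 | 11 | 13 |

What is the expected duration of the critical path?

40 days

te_Database migration = (9 + 4·14 + 19)/6 = 84/6 = 14
te_Unit tests = (5 + 4·8 + 11)/6 = 48/6 = 8
te_Integration tests = (9 + 4·14 + 25)/6 = 90/6 = 15
te_Code review = (2 + 4·7 + 24)/6 = 54/6 = 9
te_Security audit = (3 + 4·5 + 19)/6 = 42/6 = 7
te_Staging deploy = (8 + 4·14 + 20)/6 = 84/6 = 14
te_Load testing = (7 + 4·11 + 21)/6 = 72/6 = 12
te_Documentation = (9 + 4·11 + 13)/6 = 66/6 = 11

Forward pass:
ES_Database migration = 0; EF_Database migration = 14
ES_Unit tests = 0; EF_Unit tests = 8
ES_Integration tests = max(EF_Database migration=14, EF_Unit tests=8) = 14; EF_Integration tests = 14+15 = 29
ES_Code review = max(EF_Database migration=14, EF_Unit tests=8) = 14; EF_Code review = 14+9 = 23
ES_Security audit = 14; EF_Security audit = 14+7 = 21
ES_Staging deploy = 14; EF_Staging deploy = 14+14 = 28
ES_Load testing = 8; EF_Load testing = 8+12 = 20
ES_Documentation = max(EF_Integration tests=29, EF_Code review=23, EF_Security audit=21, EF_Staging deploy=28, EF_Load testing=20) = 29; EF_Documentation = 29+11 = 40
Expected project duration μ = 40 days. Critical path: Database migration → Integration tests → Documentation.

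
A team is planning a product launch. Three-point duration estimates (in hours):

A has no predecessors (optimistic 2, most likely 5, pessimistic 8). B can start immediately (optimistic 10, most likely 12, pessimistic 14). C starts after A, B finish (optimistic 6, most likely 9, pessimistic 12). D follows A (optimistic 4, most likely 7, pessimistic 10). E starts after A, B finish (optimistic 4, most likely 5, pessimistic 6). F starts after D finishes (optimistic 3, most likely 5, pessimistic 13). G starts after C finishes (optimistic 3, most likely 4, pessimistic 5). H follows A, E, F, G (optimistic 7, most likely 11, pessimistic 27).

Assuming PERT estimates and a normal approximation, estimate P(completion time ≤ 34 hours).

0.131

te_A = (2 + 4·5 + 8)/6 = 30/6 = 5; σ²_A = ((8−2)/6)² = 1.000
te_B = (10 + 4·12 + 14)/6 = 72/6 = 12; σ²_B = ((14−10)/6)² = 0.444
te_C = (6 + 4·9 + 12)/6 = 54/6 = 9; σ²_C = ((12−6)/6)² = 1.000
te_D = (4 + 4·7 + 10)/6 = 42/6 = 7; σ²_D = ((10−4)/6)² = 1.000
te_E = (4 + 4·5 + 6)/6 = 30/6 = 5; σ²_E = ((6−4)/6)² = 0.111
te_F = (3 + 4·5 + 13)/6 = 36/6 = 6; σ²_F = ((13−3)/6)² = 2.778
te_G = (3 + 4·4 + 5)/6 = 24/6 = 4; σ²_G = ((5−3)/6)² = 0.111
te_H = (7 + 4·11 + 27)/6 = 78/6 = 13; σ²_H = ((27−7)/6)² = 11.111

Forward pass:
ES_A = 0; EF_A = 5
ES_B = 0; EF_B = 12
ES_C = max(EF_A=5, EF_B=12) = 12; EF_C = 12+9 = 21
ES_D = 5; EF_D = 5+7 = 12
ES_E = max(EF_A=5, EF_B=12) = 12; EF_E = 12+5 = 17
ES_F = 12; EF_F = 12+6 = 18
ES_G = 21; EF_G = 21+4 = 25
ES_H = max(EF_A=5, EF_E=17, EF_F=18, EF_G=25) = 25; EF_H = 25+13 = 38
Expected project duration μ = 38 hours. Critical path: B → C → G → H.

Variance along critical path = 0.444 + 1.000 + 0.111 + 11.111 = 12.667; σ = √12.667 = 3.559 hours.
Z = (34 − 38) / 3.559 = -1.124
P(T ≤ 34) = Φ(-1.124) ≈ 0.131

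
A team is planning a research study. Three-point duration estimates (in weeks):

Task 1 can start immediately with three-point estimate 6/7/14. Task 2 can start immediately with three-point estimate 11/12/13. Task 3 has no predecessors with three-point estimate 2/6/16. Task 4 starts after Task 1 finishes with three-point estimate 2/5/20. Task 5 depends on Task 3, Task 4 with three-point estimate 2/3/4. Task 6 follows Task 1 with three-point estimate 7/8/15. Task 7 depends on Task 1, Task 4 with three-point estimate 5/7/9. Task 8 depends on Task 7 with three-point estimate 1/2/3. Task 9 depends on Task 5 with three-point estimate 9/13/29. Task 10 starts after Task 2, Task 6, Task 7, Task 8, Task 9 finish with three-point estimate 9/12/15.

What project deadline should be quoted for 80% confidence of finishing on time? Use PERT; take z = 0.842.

te_Task 1 = (6 + 4·7 + 14)/6 = 48/6 = 8; σ²_Task 1 = ((14−6)/6)² = 1.778
te_Task 2 = (11 + 4·12 + 13)/6 = 72/6 = 12; σ²_Task 2 = ((13−11)/6)² = 0.111
te_Task 3 = (2 + 4·6 + 16)/6 = 42/6 = 7; σ²_Task 3 = ((16−2)/6)² = 5.444
te_Task 4 = (2 + 4·5 + 20)/6 = 42/6 = 7; σ²_Task 4 = ((20−2)/6)² = 9.000
te_Task 5 = (2 + 4·3 + 4)/6 = 18/6 = 3; σ²_Task 5 = ((4−2)/6)² = 0.111
te_Task 6 = (7 + 4·8 + 15)/6 = 54/6 = 9; σ²_Task 6 = ((15−7)/6)² = 1.778
te_Task 7 = (5 + 4·7 + 9)/6 = 42/6 = 7; σ²_Task 7 = ((9−5)/6)² = 0.444
te_Task 8 = (1 + 4·2 + 3)/6 = 12/6 = 2; σ²_Task 8 = ((3−1)/6)² = 0.111
te_Task 9 = (9 + 4·13 + 29)/6 = 90/6 = 15; σ²_Task 9 = ((29−9)/6)² = 11.111
te_Task 10 = (9 + 4·12 + 15)/6 = 72/6 = 12; σ²_Task 10 = ((15−9)/6)² = 1.000

Forward pass:
ES_Task 1 = 0; EF_Task 1 = 8
ES_Task 2 = 0; EF_Task 2 = 12
ES_Task 3 = 0; EF_Task 3 = 7
ES_Task 4 = 8; EF_Task 4 = 8+7 = 15
ES_Task 5 = max(EF_Task 3=7, EF_Task 4=15) = 15; EF_Task 5 = 15+3 = 18
ES_Task 6 = 8; EF_Task 6 = 8+9 = 17
ES_Task 7 = max(EF_Task 1=8, EF_Task 4=15) = 15; EF_Task 7 = 15+7 = 22
ES_Task 8 = 22; EF_Task 8 = 22+2 = 24
ES_Task 9 = 18; EF_Task 9 = 18+15 = 33
ES_Task 10 = max(EF_Task 2=12, EF_Task 6=17, EF_Task 7=22, EF_Task 8=24, EF_Task 9=33) = 33; EF_Task 10 = 33+12 = 45
Expected project duration μ = 45 weeks. Critical path: Task 1 → Task 4 → Task 5 → Task 9 → Task 10.

Variance along critical path = 1.778 + 9.000 + 0.111 + 11.111 + 1.000 = 23.000; σ = 4.796 weeks.
D = μ + z·σ = 45 + 0.842·4.796 = 49.0 weeks

49.0 weeks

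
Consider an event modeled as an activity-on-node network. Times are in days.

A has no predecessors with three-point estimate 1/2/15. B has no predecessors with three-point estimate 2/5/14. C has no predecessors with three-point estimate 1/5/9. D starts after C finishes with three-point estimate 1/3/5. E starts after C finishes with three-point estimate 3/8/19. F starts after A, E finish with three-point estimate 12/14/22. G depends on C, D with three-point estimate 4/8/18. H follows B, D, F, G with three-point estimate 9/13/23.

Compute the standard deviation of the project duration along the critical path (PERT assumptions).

4.14 days

te_A = (1 + 4·2 + 15)/6 = 24/6 = 4; σ²_A = ((15−1)/6)² = 5.444
te_B = (2 + 4·5 + 14)/6 = 36/6 = 6; σ²_B = ((14−2)/6)² = 4.000
te_C = (1 + 4·5 + 9)/6 = 30/6 = 5; σ²_C = ((9−1)/6)² = 1.778
te_D = (1 + 4·3 + 5)/6 = 18/6 = 3; σ²_D = ((5−1)/6)² = 0.444
te_E = (3 + 4·8 + 19)/6 = 54/6 = 9; σ²_E = ((19−3)/6)² = 7.111
te_F = (12 + 4·14 + 22)/6 = 90/6 = 15; σ²_F = ((22−12)/6)² = 2.778
te_G = (4 + 4·8 + 18)/6 = 54/6 = 9; σ²_G = ((18−4)/6)² = 5.444
te_H = (9 + 4·13 + 23)/6 = 84/6 = 14; σ²_H = ((23−9)/6)² = 5.444

Forward pass:
ES_A = 0; EF_A = 4
ES_B = 0; EF_B = 6
ES_C = 0; EF_C = 5
ES_D = 5; EF_D = 5+3 = 8
ES_E = 5; EF_E = 5+9 = 14
ES_F = max(EF_A=4, EF_E=14) = 14; EF_F = 14+15 = 29
ES_G = max(EF_C=5, EF_D=8) = 8; EF_G = 8+9 = 17
ES_H = max(EF_B=6, EF_D=8, EF_F=29, EF_G=17) = 29; EF_H = 29+14 = 43
Expected project duration μ = 43 days. Critical path: C → E → F → H.

Variance along critical path = 1.778 + 7.111 + 2.778 + 5.444 = 17.111
σ = √17.111 = 4.137 days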